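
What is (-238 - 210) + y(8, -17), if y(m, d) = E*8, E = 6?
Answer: -400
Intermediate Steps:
y(m, d) = 48 (y(m, d) = 6*8 = 48)
(-238 - 210) + y(8, -17) = (-238 - 210) + 48 = -448 + 48 = -400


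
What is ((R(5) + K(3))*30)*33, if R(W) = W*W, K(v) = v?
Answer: 27720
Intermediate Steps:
R(W) = W²
((R(5) + K(3))*30)*33 = ((5² + 3)*30)*33 = ((25 + 3)*30)*33 = (28*30)*33 = 840*33 = 27720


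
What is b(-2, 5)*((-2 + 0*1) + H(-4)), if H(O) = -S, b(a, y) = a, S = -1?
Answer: 2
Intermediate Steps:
H(O) = 1 (H(O) = -1*(-1) = 1)
b(-2, 5)*((-2 + 0*1) + H(-4)) = -2*((-2 + 0*1) + 1) = -2*((-2 + 0) + 1) = -2*(-2 + 1) = -2*(-1) = 2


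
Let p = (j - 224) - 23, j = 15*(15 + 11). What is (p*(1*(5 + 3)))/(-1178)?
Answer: -572/589 ≈ -0.97114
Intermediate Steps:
j = 390 (j = 15*26 = 390)
p = 143 (p = (390 - 224) - 23 = 166 - 23 = 143)
(p*(1*(5 + 3)))/(-1178) = (143*(1*(5 + 3)))/(-1178) = (143*(1*8))*(-1/1178) = (143*8)*(-1/1178) = 1144*(-1/1178) = -572/589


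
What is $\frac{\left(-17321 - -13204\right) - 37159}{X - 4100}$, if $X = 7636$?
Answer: $- \frac{607}{52} \approx -11.673$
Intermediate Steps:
$\frac{\left(-17321 - -13204\right) - 37159}{X - 4100} = \frac{\left(-17321 - -13204\right) - 37159}{7636 - 4100} = \frac{\left(-17321 + 13204\right) - 37159}{3536} = \left(-4117 - 37159\right) \frac{1}{3536} = \left(-41276\right) \frac{1}{3536} = - \frac{607}{52}$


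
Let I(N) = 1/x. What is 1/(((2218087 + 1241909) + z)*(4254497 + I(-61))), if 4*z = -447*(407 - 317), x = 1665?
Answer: 185/2715384305093709 ≈ 6.8130e-14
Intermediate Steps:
I(N) = 1/1665
z = -20115/2 (z = (-447*(407 - 317))/4 = (-447*90)/4 = (¼)*(-40230) = -20115/2 ≈ -10058.)
1/(((2218087 + 1241909) + z)*(4254497 + I(-61))) = 1/(((2218087 + 1241909) - 20115/2)*(4254497 + 1/1665)) = 1/((3459996 - 20115/2)*(7083737506/1665)) = 1/((6899877/2)*(7083737506/1665)) = 1/(2715384305093709/185) = 185/2715384305093709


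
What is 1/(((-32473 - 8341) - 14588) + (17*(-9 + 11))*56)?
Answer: -1/53498 ≈ -1.8692e-5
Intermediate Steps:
1/(((-32473 - 8341) - 14588) + (17*(-9 + 11))*56) = 1/((-40814 - 14588) + (17*2)*56) = 1/(-55402 + 34*56) = 1/(-55402 + 1904) = 1/(-53498) = -1/53498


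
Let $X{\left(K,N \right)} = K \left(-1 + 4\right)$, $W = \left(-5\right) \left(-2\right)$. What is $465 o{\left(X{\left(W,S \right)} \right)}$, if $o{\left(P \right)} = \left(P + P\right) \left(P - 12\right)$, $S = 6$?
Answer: $502200$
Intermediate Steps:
$W = 10$
$X{\left(K,N \right)} = 3 K$ ($X{\left(K,N \right)} = K 3 = 3 K$)
$o{\left(P \right)} = 2 P \left(-12 + P\right)$
$465 o{\left(X{\left(W,S \right)} \right)} = 465 \cdot 2 \cdot 3 \cdot 10 \left(-12 + 3 \cdot 10\right) = 465 \cdot 2 \cdot 30 \left(-12 + 30\right) = 465 \cdot 2 \cdot 30 \cdot 18 = 465 \cdot 1080 = 502200$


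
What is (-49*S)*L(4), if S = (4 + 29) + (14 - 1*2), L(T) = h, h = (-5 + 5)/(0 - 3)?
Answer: 0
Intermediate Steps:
h = 0 (h = 0/(-3) = 0*(-1/3) = 0)
L(T) = 0
S = 45 (S = 33 + (14 - 2) = 33 + 12 = 45)
(-49*S)*L(4) = -49*45*0 = -2205*0 = 0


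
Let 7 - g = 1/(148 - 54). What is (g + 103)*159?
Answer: 1643901/94 ≈ 17488.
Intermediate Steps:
g = 657/94 (g = 7 - 1/(148 - 54) = 7 - 1/94 = 657/94 ≈ 6.9894)
(g + 103)*159 = (657/94 + 103)*159 = (10339/94)*159 = 1643901/94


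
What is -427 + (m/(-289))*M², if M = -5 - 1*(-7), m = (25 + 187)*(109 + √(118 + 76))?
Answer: -215835/289 - 848*√194/289 ≈ -787.70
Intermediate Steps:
m = 23108 + 212*√194 (m = 212*(109 + √194) = 23108 + 212*√194 ≈ 26061.)
M = 2 (M = -5 + 7 = 2)
-427 + (m/(-289))*M² = -427 + ((23108 + 212*√194)/(-289))*2² = -427 + ((23108 + 212*√194)*(-1/289))*4 = -427 + (-23108/289 - 212*√194/289)*4 = -427 + (-92432/289 - 848*√194/289) = -215835/289 - 848*√194/289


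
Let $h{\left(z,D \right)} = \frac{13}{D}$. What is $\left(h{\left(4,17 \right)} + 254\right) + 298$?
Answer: $\frac{9397}{17} \approx 552.76$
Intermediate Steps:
$\left(h{\left(4,17 \right)} + 254\right) + 298 = \left(\frac{13}{17} + 254\right) + 298 = \frac{4331}{17} + 298 = \frac{9397}{17}$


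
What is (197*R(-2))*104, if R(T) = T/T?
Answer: 20488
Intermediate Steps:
R(T) = 1
(197*R(-2))*104 = (197*1)*104 = 197*104 = 20488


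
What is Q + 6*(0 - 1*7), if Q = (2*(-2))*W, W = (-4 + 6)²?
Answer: -58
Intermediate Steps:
W = 4 (W = 2² = 4)
Q = -16 (Q = (2*(-2))*4 = -4*4 = -16)
Q + 6*(0 - 1*7) = -16 + 6*(0 - 1*7) = -16 + 6*(0 - 7) = -16 + 6*(-7) = -16 - 42 = -58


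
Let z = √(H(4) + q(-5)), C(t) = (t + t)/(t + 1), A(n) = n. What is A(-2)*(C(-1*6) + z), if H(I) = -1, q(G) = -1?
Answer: -24/5 - 2*I*√2 ≈ -4.8 - 2.8284*I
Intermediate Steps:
C(t) = 2*t/(1 + t) (C(t) = (2*t)/(1 + t) = 2*t/(1 + t))
z = I*√2 (z = √(-1 - 1) = √(-2) = I*√2 ≈ 1.4142*I)
A(-2)*(C(-1*6) + z) = -2*(2*(-1*6)/(1 - 1*6) + I*√2) = -2*(2*(-6)/(1 - 6) + I*√2) = -2*(2*(-6)/(-5) + I*√2) = -2*(2*(-6)*(-⅕) + I*√2) = -2*(12/5 + I*√2) = -24/5 - 2*I*√2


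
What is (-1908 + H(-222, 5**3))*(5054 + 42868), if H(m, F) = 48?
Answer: -89134920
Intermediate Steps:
(-1908 + H(-222, 5**3))*(5054 + 42868) = (-1908 + 48)*(5054 + 42868) = -1860*47922 = -89134920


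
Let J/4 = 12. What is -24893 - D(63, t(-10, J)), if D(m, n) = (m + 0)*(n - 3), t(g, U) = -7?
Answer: -24263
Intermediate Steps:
J = 48 (J = 4*12 = 48)
D(m, n) = m*(-3 + n)
-24893 - D(63, t(-10, J)) = -24893 - 63*(-3 - 7) = -24893 - 63*(-10) = -24893 - 1*(-630) = -24893 + 630 = -24263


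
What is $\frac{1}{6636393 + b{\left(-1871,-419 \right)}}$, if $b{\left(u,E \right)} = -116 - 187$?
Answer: $\frac{1}{6636090} \approx 1.5069 \cdot 10^{-7}$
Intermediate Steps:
$b{\left(u,E \right)} = -303$
$\frac{1}{6636393 + b{\left(-1871,-419 \right)}} = \frac{1}{6636393 - 303} = \frac{1}{6636090}$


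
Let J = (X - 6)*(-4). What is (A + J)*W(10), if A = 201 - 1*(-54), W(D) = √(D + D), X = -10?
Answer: 638*√5 ≈ 1426.6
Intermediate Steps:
W(D) = √2*√D (W(D) = √(2*D) = √2*√D)
J = 64 (J = (-10 - 6)*(-4) = -16*(-4) = 64)
A = 255 (A = 201 + 54 = 255)
(A + J)*W(10) = (255 + 64)*(√2*√10) = 319*(2*√5) = 638*√5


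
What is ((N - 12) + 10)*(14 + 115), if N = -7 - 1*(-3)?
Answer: -774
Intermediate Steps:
N = -4 (N = -7 + 3 = -4)
((N - 12) + 10)*(14 + 115) = ((-4 - 12) + 10)*(14 + 115) = (-16 + 10)*129 = -6*129 = -774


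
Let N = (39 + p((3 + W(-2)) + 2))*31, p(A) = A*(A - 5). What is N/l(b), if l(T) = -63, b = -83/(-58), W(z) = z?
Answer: -341/21 ≈ -16.238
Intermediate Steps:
b = 83/58 (b = -83*(-1/58) = 83/58 ≈ 1.4310)
p(A) = A*(-5 + A)
N = 1023 (N = (39 + ((3 - 2) + 2)*(-5 + ((3 - 2) + 2)))*31 = (39 + (1 + 2)*(-5 + (1 + 2)))*31 = (39 + 3*(-5 + 3))*31 = (39 + 3*(-2))*31 = (39 - 6)*31 = 33*31 = 1023)
N/l(b) = 1023/(-63) = 1023*(-1/63) = -341/21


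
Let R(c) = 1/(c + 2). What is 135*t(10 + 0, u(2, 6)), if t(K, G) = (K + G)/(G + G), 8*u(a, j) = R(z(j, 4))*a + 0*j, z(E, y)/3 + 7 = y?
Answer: -37665/2 ≈ -18833.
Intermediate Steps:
z(E, y) = -21 + 3*y
R(c) = 1/(2 + c)
u(a, j) = -a/56 (u(a, j) = (a/(2 + (-21 + 3*4)) + 0*j)/8 = (a/(2 + (-21 + 12)) + 0)/8 = (a/(2 - 9) + 0)/8 = (a/(-7) + 0)/8 = (-a/7 + 0)/8 = (-a/7)/8 = -a/56)
t(K, G) = (G + K)/(2*G) (t(K, G) = (G + K)/((2*G)) = (G + K)*(1/(2*G)) = (G + K)/(2*G))
135*t(10 + 0, u(2, 6)) = 135*((-1/56*2 + (10 + 0))/(2*((-1/56*2)))) = 135*((-1/28 + 10)/(2*(-1/28))) = 135*((1/2)*(-28)*(279/28)) = 135*(-279/2) = -37665/2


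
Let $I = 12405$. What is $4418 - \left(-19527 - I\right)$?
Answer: $36350$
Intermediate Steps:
$4418 - \left(-19527 - I\right) = 4418 - \left(-19527 - 12405\right) = 4418 - -31932 = 4418 + 31932 = 36350$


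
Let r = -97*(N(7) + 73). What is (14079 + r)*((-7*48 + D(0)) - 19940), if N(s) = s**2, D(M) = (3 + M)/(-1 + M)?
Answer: -45526355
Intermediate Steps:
D(M) = (3 + M)/(-1 + M)
r = -11834 (r = -97*(7**2 + 73) = -97*(49 + 73) = -97*122 = -11834)
(14079 + r)*((-7*48 + D(0)) - 19940) = (14079 - 11834)*((-7*48 + (3 + 0)/(-1 + 0)) - 19940) = 2245*((-336 + 3/(-1)) - 19940) = 2245*((-336 - 1*3) - 19940) = 2245*((-336 - 3) - 19940) = 2245*(-339 - 19940) = 2245*(-20279) = -45526355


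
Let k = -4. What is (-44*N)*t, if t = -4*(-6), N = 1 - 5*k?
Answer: -22176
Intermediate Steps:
N = 21 (N = 1 - 5*(-4) = 1 + 20 = 21)
t = 24
(-44*N)*t = -44*21*24 = -924*24 = -22176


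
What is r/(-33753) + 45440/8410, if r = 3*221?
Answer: 50938683/9462091 ≈ 5.3834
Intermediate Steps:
r = 663
r/(-33753) + 45440/8410 = 663/(-33753) + 45440/8410 = 663*(-1/33753) + 45440*(1/8410) = -221/11251 + 4544/841 = 50938683/9462091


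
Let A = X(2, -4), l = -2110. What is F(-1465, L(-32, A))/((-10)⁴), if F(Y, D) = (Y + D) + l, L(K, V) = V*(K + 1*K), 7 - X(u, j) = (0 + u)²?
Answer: -3767/10000 ≈ -0.37670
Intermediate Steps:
X(u, j) = 7 - u² (X(u, j) = 7 - (0 + u)² = 7 - u²)
A = 3 (A = 7 - 1*2² = 7 - 1*4 = 7 - 4 = 3)
L(K, V) = 2*K*V (L(K, V) = V*(K + K) = V*(2*K) = 2*K*V)
F(Y, D) = -2110 + D + Y (F(Y, D) = (Y + D) - 2110 = (D + Y) - 2110 = -2110 + D + Y)
F(-1465, L(-32, A))/((-10)⁴) = (-2110 + 2*(-32)*3 - 1465)/((-10)⁴) = (-2110 - 192 - 1465)/10000 = -3767*1/10000 = -3767/10000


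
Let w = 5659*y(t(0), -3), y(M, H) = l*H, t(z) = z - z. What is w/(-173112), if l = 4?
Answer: 5659/14426 ≈ 0.39228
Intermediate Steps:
t(z) = 0
y(M, H) = 4*H
w = -67908 (w = 5659*(4*(-3)) = 5659*(-12) = -67908)
w/(-173112) = -67908/(-173112) = -67908*(-1/173112) = 5659/14426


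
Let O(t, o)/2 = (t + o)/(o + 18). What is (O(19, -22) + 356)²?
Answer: 511225/4 ≈ 1.2781e+5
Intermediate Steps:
O(t, o) = 2*(o + t)/(18 + o) (O(t, o) = 2*((t + o)/(o + 18)) = 2*((o + t)/(18 + o)) = 2*(o + t)/(18 + o))
(O(19, -22) + 356)² = (2*(-22 + 19)/(18 - 22) + 356)² = (2*(-3)/(-4) + 356)² = (2*(-¼)*(-3) + 356)² = (3/2 + 356)² = (715/2)² = 511225/4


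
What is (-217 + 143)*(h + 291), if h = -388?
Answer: 7178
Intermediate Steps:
(-217 + 143)*(h + 291) = (-217 + 143)*(-388 + 291) = -74*(-97) = 7178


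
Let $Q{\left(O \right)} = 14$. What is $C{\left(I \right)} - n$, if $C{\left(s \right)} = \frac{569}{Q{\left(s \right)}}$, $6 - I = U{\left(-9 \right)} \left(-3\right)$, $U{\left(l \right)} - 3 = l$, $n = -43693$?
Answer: $\frac{612271}{14} \approx 43734.0$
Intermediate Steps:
$U{\left(l \right)} = 3 + l$
$I = -12$ ($I = 6 - \left(3 - 9\right) \left(-3\right) = 6 - \left(-6\right) \left(-3\right) = 6 - 18 = -12$)
$C{\left(s \right)} = \frac{569}{14}$
$C{\left(I \right)} - n = \frac{569}{14} - -43693 = \frac{569}{14} + 43693 = \frac{612271}{14}$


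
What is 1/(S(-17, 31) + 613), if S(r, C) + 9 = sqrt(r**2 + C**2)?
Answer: 302/181783 - 25*sqrt(2)/363566 ≈ 0.0015641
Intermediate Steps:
S(r, C) = -9 + sqrt(C**2 + r**2) (S(r, C) = -9 + sqrt(r**2 + C**2) = -9 + sqrt(C**2 + r**2))
1/(S(-17, 31) + 613) = 1/((-9 + sqrt(31**2 + (-17)**2)) + 613) = 1/((-9 + sqrt(961 + 289)) + 613) = 1/((-9 + sqrt(1250)) + 613) = 1/((-9 + 25*sqrt(2)) + 613) = 1/(604 + 25*sqrt(2))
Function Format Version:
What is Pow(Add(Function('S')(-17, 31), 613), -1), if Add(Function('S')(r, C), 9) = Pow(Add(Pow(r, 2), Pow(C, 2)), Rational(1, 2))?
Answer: Add(Rational(302, 181783), Mul(Rational(-25, 363566), Pow(2, Rational(1, 2)))) ≈ 0.0015641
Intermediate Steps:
Function('S')(r, C) = Add(-9, Pow(Add(Pow(C, 2), Pow(r, 2)), Rational(1, 2))) (Function('S')(r, C) = Add(-9, Pow(Add(Pow(r, 2), Pow(C, 2)), Rational(1, 2))) = Add(-9, Pow(Add(Pow(C, 2), Pow(r, 2)), Rational(1, 2))))
Pow(Add(Function('S')(-17, 31), 613), -1) = Pow(Add(Add(-9, Pow(Add(Pow(31, 2), Pow(-17, 2)), Rational(1, 2))), 613), -1) = Pow(Add(Add(-9, Pow(Add(961, 289), Rational(1, 2))), 613), -1) = Pow(Add(Add(-9, Pow(1250, Rational(1, 2))), 613), -1) = Pow(Add(Add(-9, Mul(25, Pow(2, Rational(1, 2)))), 613), -1) = Pow(Add(604, Mul(25, Pow(2, Rational(1, 2)))), -1)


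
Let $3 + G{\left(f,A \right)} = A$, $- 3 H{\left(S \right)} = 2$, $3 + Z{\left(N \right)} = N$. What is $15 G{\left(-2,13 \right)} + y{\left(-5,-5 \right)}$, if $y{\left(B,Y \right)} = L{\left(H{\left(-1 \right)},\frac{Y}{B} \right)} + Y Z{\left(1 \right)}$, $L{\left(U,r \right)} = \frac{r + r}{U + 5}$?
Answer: $\frac{2086}{13} \approx 160.46$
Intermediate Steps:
$Z{\left(N \right)} = -3 + N$
$H{\left(S \right)} = - \frac{2}{3}$ ($H{\left(S \right)} = \left(- \frac{1}{3}\right) 2 = - \frac{2}{3}$)
$G{\left(f,A \right)} = -3 + A$
$L{\left(U,r \right)} = \frac{2 r}{5 + U}$
$y{\left(B,Y \right)} = - 2 Y + \frac{6 Y}{13 B}$ ($y{\left(B,Y \right)} = \frac{2 \frac{Y}{B}}{5 - \frac{2}{3}} + Y \left(-3 + 1\right) = \frac{2 \frac{Y}{B}}{\frac{13}{3}} + Y \left(-2\right) = 2 \frac{Y}{B} \frac{3}{13} - 2 Y = \frac{6 Y}{13 B} - 2 Y = - 2 Y + \frac{6 Y}{13 B}$)
$15 G{\left(-2,13 \right)} + y{\left(-5,-5 \right)} = 15 \left(-3 + 13\right) + \left(\left(-2\right) \left(-5\right) + \frac{6}{13} \left(-5\right) \frac{1}{-5}\right) = 15 \cdot 10 + \left(10 + \frac{6}{13} \left(-5\right) \left(- \frac{1}{5}\right)\right) = 150 + \left(10 + \frac{6}{13}\right) = 150 + \frac{136}{13} = \frac{2086}{13}$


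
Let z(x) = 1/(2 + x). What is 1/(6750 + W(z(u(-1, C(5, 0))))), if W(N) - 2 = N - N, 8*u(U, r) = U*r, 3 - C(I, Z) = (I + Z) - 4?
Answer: 1/6752 ≈ 0.00014810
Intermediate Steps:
C(I, Z) = 7 - I - Z (C(I, Z) = 3 - ((I + Z) - 4) = 3 - (-4 + I + Z) = 3 + (4 - I - Z) = 7 - I - Z)
u(U, r) = U*r/8 (u(U, r) = (U*r)/8 = U*r/8)
W(N) = 2 (W(N) = 2 + (N - N) = 2 + 0 = 2)
1/(6750 + W(z(u(-1, C(5, 0))))) = 1/(6750 + 2) = 1/6752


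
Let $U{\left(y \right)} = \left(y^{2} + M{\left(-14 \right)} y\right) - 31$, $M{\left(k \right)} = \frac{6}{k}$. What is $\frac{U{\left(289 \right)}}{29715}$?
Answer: $\frac{194521}{69335} \approx 2.8055$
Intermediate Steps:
$U{\left(y \right)} = -31 + y^{2} - \frac{3 y}{7}$ ($U{\left(y \right)} = \left(y^{2} + \frac{6}{-14} y\right) - 31 = \left(y^{2} + 6 \left(- \frac{1}{14}\right) y\right) - 31 = \left(y^{2} - \frac{3 y}{7}\right) - 31 = -31 + y^{2} - \frac{3 y}{7}$)
$\frac{U{\left(289 \right)}}{29715} = \frac{-31 + 289^{2} - \frac{867}{7}}{29715} = \left(-31 + 83521 - \frac{867}{7}\right) \frac{1}{29715} = \frac{583563}{7} \cdot \frac{1}{29715} = \frac{194521}{69335}$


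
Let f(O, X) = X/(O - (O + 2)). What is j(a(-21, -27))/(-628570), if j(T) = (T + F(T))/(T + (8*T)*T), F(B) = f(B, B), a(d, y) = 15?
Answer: -1/152113940 ≈ -6.5740e-9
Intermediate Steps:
f(O, X) = -X/2 (f(O, X) = X/(O - (2 + O)) = X/(O + (-2 - O)) = X/(-2) = X*(-½) = -X/2)
F(B) = -B/2
j(T) = T/(2*(T + 8*T²)) (j(T) = (T - T/2)/(T + (8*T)*T) = (T/2)/(T + 8*T²) = T/(2*(T + 8*T²)))
j(a(-21, -27))/(-628570) = (1/(2*(1 + 8*15)))/(-628570) = (1/(2*(1 + 120)))*(-1/628570) = ((½)/121)*(-1/628570) = ((½)*(1/121))*(-1/628570) = (1/242)*(-1/628570) = -1/152113940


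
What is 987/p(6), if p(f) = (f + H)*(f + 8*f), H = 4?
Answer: 329/180 ≈ 1.8278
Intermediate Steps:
p(f) = 9*f*(4 + f) (p(f) = (f + 4)*(f + 8*f) = (4 + f)*(9*f) = 9*f*(4 + f))
987/p(6) = 987/((9*6*(4 + 6))) = 987/((9*6*10)) = 987/540 = 987*(1/540) = 329/180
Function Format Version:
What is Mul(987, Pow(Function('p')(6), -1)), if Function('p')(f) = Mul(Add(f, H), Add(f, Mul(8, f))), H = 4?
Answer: Rational(329, 180) ≈ 1.8278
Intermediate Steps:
Function('p')(f) = Mul(9, f, Add(4, f)) (Function('p')(f) = Mul(Add(f, 4), Add(f, Mul(8, f))) = Mul(Add(4, f), Mul(9, f)) = Mul(9, f, Add(4, f)))
Mul(987, Pow(Function('p')(6), -1)) = Mul(987, Pow(Mul(9, 6, Add(4, 6)), -1)) = Mul(987, Pow(Mul(9, 6, 10), -1)) = Mul(987, Pow(540, -1)) = Mul(987, Rational(1, 540)) = Rational(329, 180)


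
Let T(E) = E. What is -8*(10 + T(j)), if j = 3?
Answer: -104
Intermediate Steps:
-8*(10 + T(j)) = -8*(10 + 3) = -8*13 = -104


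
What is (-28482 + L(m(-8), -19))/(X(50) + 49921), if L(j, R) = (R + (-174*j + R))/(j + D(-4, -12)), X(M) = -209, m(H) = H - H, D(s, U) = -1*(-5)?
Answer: -8903/15535 ≈ -0.57309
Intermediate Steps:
D(s, U) = 5
m(H) = 0
L(j, R) = (-174*j + 2*R)/(5 + j) (L(j, R) = (R + (-174*j + R))/(j + 5) = (R + (R - 174*j))/(5 + j) = (-174*j + 2*R)/(5 + j))
(-28482 + L(m(-8), -19))/(X(50) + 49921) = (-28482 + 2*(-19 - 87*0)/(5 + 0))/(-209 + 49921) = (-28482 + 2*(-19 + 0)/5)/49712 = (-28482 + 2*(1/5)*(-19))*(1/49712) = (-28482 - 38/5)*(1/49712) = -142448/5*1/49712 = -8903/15535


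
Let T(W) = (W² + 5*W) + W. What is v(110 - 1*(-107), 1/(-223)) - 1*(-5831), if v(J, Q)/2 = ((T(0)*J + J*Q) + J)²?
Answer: 4931438351/49729 ≈ 99166.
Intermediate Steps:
T(W) = W² + 6*W
v(J, Q) = 2*(J + J*Q)² (v(J, Q) = 2*(((0*(6 + 0))*J + J*Q) + J)² = 2*(((0*6)*J + J*Q) + J)² = 2*((0*J + J*Q) + J)² = 2*((0 + J*Q) + J)² = 2*(J*Q + J)² = 2*(J + J*Q)²)
v(110 - 1*(-107), 1/(-223)) - 1*(-5831) = 2*(110 - 1*(-107))²*(1 + 1/(-223))² - 1*(-5831) = 2*(110 + 107)²*(1 - 1/223)² + 5831 = 2*217²*(222/223)² + 5831 = 2*47089*(49284/49729) + 5831 = 4641468552/49729 + 5831 = 4931438351/49729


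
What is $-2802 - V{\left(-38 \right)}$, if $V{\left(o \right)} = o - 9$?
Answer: $-2755$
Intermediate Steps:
$V{\left(o \right)} = -9 + o$
$-2802 - V{\left(-38 \right)} = -2802 - \left(-9 - 38\right) = -2802 - -47 = -2802 + 47 = -2755$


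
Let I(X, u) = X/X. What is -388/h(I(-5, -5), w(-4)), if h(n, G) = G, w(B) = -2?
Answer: 194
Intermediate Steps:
I(X, u) = 1
-388/h(I(-5, -5), w(-4)) = -388/(-2) = -388*(-1/2) = 194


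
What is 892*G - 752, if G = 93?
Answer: 82204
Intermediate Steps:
892*G - 752 = 892*93 - 752 = 82956 - 752 = 82204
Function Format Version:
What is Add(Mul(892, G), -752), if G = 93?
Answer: 82204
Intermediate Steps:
Add(Mul(892, G), -752) = Add(Mul(892, 93), -752) = Add(82956, -752) = 82204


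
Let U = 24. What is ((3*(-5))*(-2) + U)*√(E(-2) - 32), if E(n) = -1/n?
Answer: 81*I*√14 ≈ 303.07*I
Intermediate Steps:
((3*(-5))*(-2) + U)*√(E(-2) - 32) = ((3*(-5))*(-2) + 24)*√(-1/(-2) - 32) = (-15*(-2) + 24)*√(-1*(-½) - 32) = (30 + 24)*√(½ - 32) = 54*√(-63/2) = 54*(3*I*√14/2) = 81*I*√14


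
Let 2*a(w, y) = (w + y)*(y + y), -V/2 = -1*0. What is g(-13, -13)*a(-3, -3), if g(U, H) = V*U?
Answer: 0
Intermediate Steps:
V = 0 (V = -(-2)*0 = -2*0 = 0)
g(U, H) = 0 (g(U, H) = 0*U = 0)
a(w, y) = y*(w + y) (a(w, y) = ((w + y)*(y + y))/2 = ((w + y)*(2*y))/2 = (2*y*(w + y))/2 = y*(w + y))
g(-13, -13)*a(-3, -3) = 0*(-3*(-3 - 3)) = 0*(-3*(-6)) = 0*18 = 0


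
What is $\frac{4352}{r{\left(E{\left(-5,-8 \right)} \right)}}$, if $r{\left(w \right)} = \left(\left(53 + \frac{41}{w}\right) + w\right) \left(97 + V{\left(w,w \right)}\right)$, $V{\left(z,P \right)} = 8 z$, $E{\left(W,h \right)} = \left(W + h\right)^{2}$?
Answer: $\frac{735488}{54422991} \approx 0.013514$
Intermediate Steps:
$r{\left(w \right)} = \left(97 + 8 w\right) \left(53 + w + \frac{41}{w}\right)$ ($r{\left(w \right)} = \left(\left(53 + \frac{41}{w}\right) + w\right) \left(97 + 8 w\right) = \left(53 + w + \frac{41}{w}\right) \left(97 + 8 w\right) = \left(97 + 8 w\right) \left(53 + w + \frac{41}{w}\right)$)
$\frac{4352}{r{\left(E{\left(-5,-8 \right)} \right)}} = \frac{4352}{5469 + 8 \left(\left(-5 - 8\right)^{2}\right)^{2} + 521 \left(-5 - 8\right)^{2} + \frac{3977}{\left(-5 - 8\right)^{2}}} = \frac{4352}{5469 + 8 \left(\left(-13\right)^{2}\right)^{2} + 521 \left(-13\right)^{2} + \frac{3977}{\left(-13\right)^{2}}} = \frac{4352}{5469 + 8 \cdot 169^{2} + 521 \cdot 169 + \frac{3977}{169}} = \frac{4352}{5469 + 8 \cdot 28561 + 88049 + 3977 \cdot \frac{1}{169}} = \frac{4352}{5469 + 228488 + 88049 + \frac{3977}{169}} = \frac{4352}{\frac{54422991}{169}} = 4352 \cdot \frac{169}{54422991} = \frac{735488}{54422991}$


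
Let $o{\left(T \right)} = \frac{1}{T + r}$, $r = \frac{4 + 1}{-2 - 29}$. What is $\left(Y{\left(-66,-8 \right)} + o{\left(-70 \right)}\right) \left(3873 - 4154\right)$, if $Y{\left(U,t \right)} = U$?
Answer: $\frac{40346261}{2175} \approx 18550.0$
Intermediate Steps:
$r = - \frac{5}{31}$ ($r = \frac{5}{-31} = 5 \left(- \frac{1}{31}\right) = - \frac{5}{31} \approx -0.16129$)
$o{\left(T \right)} = \frac{1}{- \frac{5}{31} + T}$ ($o{\left(T \right)} = \frac{1}{T - \frac{5}{31}} = \frac{1}{- \frac{5}{31} + T}$)
$\left(Y{\left(-66,-8 \right)} + o{\left(-70 \right)}\right) \left(3873 - 4154\right) = \left(-66 + \frac{31}{-5 + 31 \left(-70\right)}\right) \left(3873 - 4154\right) = \left(-66 + \frac{31}{-5 - 2170}\right) \left(-281\right) = \left(-66 + \frac{31}{-2175}\right) \left(-281\right) = \left(-66 + 31 \left(- \frac{1}{2175}\right)\right) \left(-281\right) = \left(-66 - \frac{31}{2175}\right) \left(-281\right) = \left(- \frac{143581}{2175}\right) \left(-281\right) = \frac{40346261}{2175}$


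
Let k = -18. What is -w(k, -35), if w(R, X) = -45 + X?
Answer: 80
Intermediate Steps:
-w(k, -35) = -(-45 - 35) = -1*(-80) = 80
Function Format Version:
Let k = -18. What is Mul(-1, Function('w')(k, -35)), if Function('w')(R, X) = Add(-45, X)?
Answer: 80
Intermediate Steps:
Mul(-1, Function('w')(k, -35)) = Mul(-1, Add(-45, -35)) = Mul(-1, -80) = 80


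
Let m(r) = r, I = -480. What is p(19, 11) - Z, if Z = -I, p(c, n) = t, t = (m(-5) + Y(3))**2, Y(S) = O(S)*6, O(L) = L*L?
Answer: 1921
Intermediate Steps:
O(L) = L**2
Y(S) = 6*S**2 (Y(S) = S**2*6 = 6*S**2)
t = 2401 (t = (-5 + 6*3**2)**2 = (-5 + 6*9)**2 = (-5 + 54)**2 = 49**2 = 2401)
p(c, n) = 2401
Z = 480 (Z = -1*(-480) = 480)
p(19, 11) - Z = 2401 - 1*480 = 2401 - 480 = 1921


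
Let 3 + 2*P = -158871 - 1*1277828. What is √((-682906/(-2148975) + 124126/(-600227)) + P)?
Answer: I*√5311875611641766120626718251/85991521155 ≈ 847.56*I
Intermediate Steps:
P = -718351 (P = -3/2 + (-158871 - 1*1277828)/2 = -3/2 + (-158871 - 1277828)/2 = -3/2 + (½)*(-1436699) = -3/2 - 1436699/2 = -718351)
√((-682906/(-2148975) + 124126/(-600227)) + P) = √((-682906/(-2148975) + 124126/(-600227)) - 718351) = √((-682906*(-1/2148975) + 124126*(-1/600227)) - 718351) = √((682906/2148975 - 124126/600227) - 718351) = √(143154948812/1289872817325 - 718351) = √(-926581285043282263/1289872817325) = I*√5311875611641766120626718251/85991521155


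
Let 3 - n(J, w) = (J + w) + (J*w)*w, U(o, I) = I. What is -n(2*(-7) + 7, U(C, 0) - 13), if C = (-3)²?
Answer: -1206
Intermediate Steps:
C = 9
n(J, w) = 3 - J - w - J*w² (n(J, w) = 3 - ((J + w) + (J*w)*w) = 3 - ((J + w) + J*w²) = 3 - (J + w + J*w²) = 3 + (-J - w - J*w²) = 3 - J - w - J*w²)
-n(2*(-7) + 7, U(C, 0) - 13) = -(3 - (2*(-7) + 7) - (0 - 13) - (2*(-7) + 7)*(0 - 13)²) = -(3 - (-14 + 7) - 1*(-13) - 1*(-14 + 7)*(-13)²) = -(3 - 1*(-7) + 13 - 1*(-7)*169) = -(3 + 7 + 13 + 1183) = -1*1206 = -1206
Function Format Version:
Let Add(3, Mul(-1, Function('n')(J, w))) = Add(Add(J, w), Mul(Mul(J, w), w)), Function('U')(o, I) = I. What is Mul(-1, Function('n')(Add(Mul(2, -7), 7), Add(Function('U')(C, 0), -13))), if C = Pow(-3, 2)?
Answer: -1206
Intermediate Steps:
C = 9
Function('n')(J, w) = Add(3, Mul(-1, J), Mul(-1, w), Mul(-1, J, Pow(w, 2))) (Function('n')(J, w) = Add(3, Mul(-1, Add(Add(J, w), Mul(Mul(J, w), w)))) = Add(3, Mul(-1, Add(Add(J, w), Mul(J, Pow(w, 2))))) = Add(3, Mul(-1, Add(J, w, Mul(J, Pow(w, 2))))) = Add(3, Add(Mul(-1, J), Mul(-1, w), Mul(-1, J, Pow(w, 2)))) = Add(3, Mul(-1, J), Mul(-1, w), Mul(-1, J, Pow(w, 2))))
Mul(-1, Function('n')(Add(Mul(2, -7), 7), Add(Function('U')(C, 0), -13))) = Mul(-1, Add(3, Mul(-1, Add(Mul(2, -7), 7)), Mul(-1, Add(0, -13)), Mul(-1, Add(Mul(2, -7), 7), Pow(Add(0, -13), 2)))) = Mul(-1, Add(3, Mul(-1, Add(-14, 7)), Mul(-1, -13), Mul(-1, Add(-14, 7), Pow(-13, 2)))) = Mul(-1, Add(3, Mul(-1, -7), 13, Mul(-1, -7, 169))) = Mul(-1, Add(3, 7, 13, 1183)) = Mul(-1, 1206) = -1206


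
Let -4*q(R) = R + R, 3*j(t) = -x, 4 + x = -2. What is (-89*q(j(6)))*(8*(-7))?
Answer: -4984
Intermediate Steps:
x = -6 (x = -4 - 2 = -6)
j(t) = 2 (j(t) = (-1*(-6))/3 = (⅓)*6 = 2)
q(R) = -R/2 (q(R) = -(R + R)/4 = -R/2)
(-89*q(j(6)))*(8*(-7)) = (-(-89)*2/2)*(8*(-7)) = -89*(-1)*(-56) = 89*(-56) = -4984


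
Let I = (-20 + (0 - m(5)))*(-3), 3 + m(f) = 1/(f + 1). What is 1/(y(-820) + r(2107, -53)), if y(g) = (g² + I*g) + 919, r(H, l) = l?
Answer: 1/631036 ≈ 1.5847e-6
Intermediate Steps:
m(f) = -3 + 1/(1 + f) (m(f) = -3 + 1/(f + 1) = -3 + 1/(1 + f))
I = 103/2 (I = (-20 + (0 - (-2 - 3*5)/(1 + 5)))*(-3) = (-20 + (0 - (-2 - 15)/6))*(-3) = (-20 + (0 - (-17)/6))*(-3) = (-20 + (0 - 1*(-17/6)))*(-3) = (-20 + (0 + 17/6))*(-3) = (-20 + 17/6)*(-3) = -103/6*(-3) = 103/2 ≈ 51.500)
y(g) = 919 + g² + 103*g/2 (y(g) = (g² + 103*g/2) + 919 = 919 + g² + 103*g/2)
1/(y(-820) + r(2107, -53)) = 1/((919 + (-820)² + (103/2)*(-820)) - 53) = 1/((919 + 672400 - 42230) - 53) = 1/(631089 - 53) = 1/631036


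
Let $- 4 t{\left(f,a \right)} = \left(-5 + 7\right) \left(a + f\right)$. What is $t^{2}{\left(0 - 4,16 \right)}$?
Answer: $36$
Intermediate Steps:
$t{\left(f,a \right)} = - \frac{a}{2} - \frac{f}{2}$ ($t{\left(f,a \right)} = - \frac{\left(-5 + 7\right) \left(a + f\right)}{4} = - \frac{2 \left(a + f\right)}{4} = - \frac{2 a + 2 f}{4} = - \frac{a}{2} - \frac{f}{2}$)
$t^{2}{\left(0 - 4,16 \right)} = \left(\left(- \frac{1}{2}\right) 16 - \frac{0 - 4}{2}\right)^{2} = \left(-8 - \frac{0 - 4}{2}\right)^{2} = \left(-8 - -2\right)^{2} = \left(-8 + 2\right)^{2} = \left(-6\right)^{2} = 36$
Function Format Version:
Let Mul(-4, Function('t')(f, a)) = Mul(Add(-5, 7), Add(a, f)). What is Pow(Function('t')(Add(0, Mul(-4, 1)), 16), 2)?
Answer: 36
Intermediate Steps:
Function('t')(f, a) = Add(Mul(Rational(-1, 2), a), Mul(Rational(-1, 2), f)) (Function('t')(f, a) = Mul(Rational(-1, 4), Mul(Add(-5, 7), Add(a, f))) = Mul(Rational(-1, 4), Mul(2, Add(a, f))) = Mul(Rational(-1, 4), Add(Mul(2, a), Mul(2, f))) = Add(Mul(Rational(-1, 2), a), Mul(Rational(-1, 2), f)))
Pow(Function('t')(Add(0, Mul(-4, 1)), 16), 2) = Pow(Add(Mul(Rational(-1, 2), 16), Mul(Rational(-1, 2), Add(0, Mul(-4, 1)))), 2) = Pow(Add(-8, Mul(Rational(-1, 2), Add(0, -4))), 2) = Pow(Add(-8, Mul(Rational(-1, 2), -4)), 2) = Pow(Add(-8, 2), 2) = Pow(-6, 2) = 36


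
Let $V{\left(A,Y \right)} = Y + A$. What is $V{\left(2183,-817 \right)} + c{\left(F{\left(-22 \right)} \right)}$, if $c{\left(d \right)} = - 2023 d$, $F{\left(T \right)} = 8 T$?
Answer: $357414$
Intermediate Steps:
$V{\left(A,Y \right)} = A + Y$
$V{\left(2183,-817 \right)} + c{\left(F{\left(-22 \right)} \right)} = \left(2183 - 817\right) - 2023 \cdot 8 \left(-22\right) = 1366 - -356048 = 1366 + 356048 = 357414$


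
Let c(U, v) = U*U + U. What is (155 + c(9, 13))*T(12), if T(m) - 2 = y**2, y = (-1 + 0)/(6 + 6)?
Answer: 70805/144 ≈ 491.70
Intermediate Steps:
y = -1/12 ≈ -0.083333
T(m) = 289/144 (T(m) = 2 + (-1/12)**2 = 2 + 1/144 = 289/144)
c(U, v) = U + U**2 (c(U, v) = U**2 + U = U + U**2)
(155 + c(9, 13))*T(12) = (155 + 9*(1 + 9))*(289/144) = (155 + 9*10)*(289/144) = (155 + 90)*(289/144) = 245*(289/144) = 70805/144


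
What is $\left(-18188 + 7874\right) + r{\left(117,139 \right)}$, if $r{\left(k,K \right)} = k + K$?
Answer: $-10058$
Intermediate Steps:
$r{\left(k,K \right)} = K + k$
$\left(-18188 + 7874\right) + r{\left(117,139 \right)} = \left(-18188 + 7874\right) + \left(139 + 117\right) = -10314 + 256 = -10058$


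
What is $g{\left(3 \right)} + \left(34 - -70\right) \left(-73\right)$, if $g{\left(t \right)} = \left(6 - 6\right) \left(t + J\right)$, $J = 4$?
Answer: $-7592$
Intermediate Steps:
$g{\left(t \right)} = 0$ ($g{\left(t \right)} = \left(6 - 6\right) \left(t + 4\right) = 0 \left(4 + t\right) = 0$)
$g{\left(3 \right)} + \left(34 - -70\right) \left(-73\right) = 0 + \left(34 - -70\right) \left(-73\right) = 0 + \left(34 + 70\right) \left(-73\right) = 0 + 104 \left(-73\right) = 0 - 7592 = -7592$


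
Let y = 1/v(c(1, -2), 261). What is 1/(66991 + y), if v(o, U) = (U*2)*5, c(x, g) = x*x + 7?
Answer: 2610/174846511 ≈ 1.4927e-5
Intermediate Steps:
c(x, g) = 7 + x² (c(x, g) = x² + 7 = 7 + x²)
v(o, U) = 10*U (v(o, U) = (2*U)*5 = 10*U)
y = 1/2610 (y = 1/(10*261) = 1/2610 ≈ 0.00038314)
1/(66991 + y) = 1/(66991 + 1/2610) = 1/(174846511/2610) = 2610/174846511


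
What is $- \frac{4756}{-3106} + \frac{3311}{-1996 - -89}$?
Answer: $- \frac{607137}{2961571} \approx -0.205$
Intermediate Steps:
$- \frac{4756}{-3106} + \frac{3311}{-1996 - -89} = \left(-4756\right) \left(- \frac{1}{3106}\right) + \frac{3311}{-1996 + 89} = \frac{2378}{1553} + \frac{3311}{-1907} = \frac{2378}{1553} + 3311 \left(- \frac{1}{1907}\right) = \frac{2378}{1553} - \frac{3311}{1907} = - \frac{607137}{2961571}$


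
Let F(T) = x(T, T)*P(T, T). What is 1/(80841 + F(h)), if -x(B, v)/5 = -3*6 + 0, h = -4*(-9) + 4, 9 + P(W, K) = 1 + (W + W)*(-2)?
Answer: 1/65721 ≈ 1.5216e-5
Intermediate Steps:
P(W, K) = -8 - 4*W (P(W, K) = -9 + (1 + (W + W)*(-2)) = -9 + (1 + (2*W)*(-2)) = -9 + (1 - 4*W) = -8 - 4*W)
h = 40 (h = 36 + 4 = 40)
x(B, v) = 90 (x(B, v) = -5*(-3*6 + 0) = -5*(-18 + 0) = -5*(-18) = 90)
F(T) = -720 - 360*T (F(T) = 90*(-8 - 4*T) = -720 - 360*T)
1/(80841 + F(h)) = 1/(80841 + (-720 - 360*40)) = 1/(80841 + (-720 - 14400)) = 1/(80841 - 15120) = 1/65721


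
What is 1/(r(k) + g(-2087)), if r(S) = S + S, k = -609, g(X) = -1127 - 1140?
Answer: -1/3485 ≈ -0.00028694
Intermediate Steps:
g(X) = -2267
r(S) = 2*S
1/(r(k) + g(-2087)) = 1/(2*(-609) - 2267) = 1/(-1218 - 2267) = 1/(-3485) = -1/3485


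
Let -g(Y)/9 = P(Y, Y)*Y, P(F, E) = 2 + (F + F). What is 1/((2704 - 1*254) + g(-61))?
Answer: -1/63430 ≈ -1.5765e-5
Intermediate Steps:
P(F, E) = 2 + 2*F
g(Y) = -9*Y*(2 + 2*Y) (g(Y) = -9*(2 + 2*Y)*Y = -9*Y*(2 + 2*Y))
1/((2704 - 1*254) + g(-61)) = 1/((2704 - 1*254) - 18*(-61)*(1 - 61)) = 1/((2704 - 254) - 18*(-61)*(-60)) = 1/(2450 - 65880) = 1/(-63430) = -1/63430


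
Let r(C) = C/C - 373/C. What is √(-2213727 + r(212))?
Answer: 23*I*√47019745/106 ≈ 1487.9*I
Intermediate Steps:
r(C) = 1 - 373/C
√(-2213727 + r(212)) = √(-2213727 + (-373 + 212)/212) = √(-2213727 + (1/212)*(-161)) = √(-2213727 - 161/212) = √(-469310285/212) = 23*I*√47019745/106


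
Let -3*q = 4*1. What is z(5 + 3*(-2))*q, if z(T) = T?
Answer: 4/3 ≈ 1.3333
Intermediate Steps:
q = -4/3 ≈ -1.3333
z(5 + 3*(-2))*q = (5 + 3*(-2))*(-4/3) = (5 - 6)*(-4/3) = -1*(-4/3) = 4/3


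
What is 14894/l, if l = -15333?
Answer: -14894/15333 ≈ -0.97137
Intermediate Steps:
14894/l = 14894/(-15333) = 14894*(-1/15333) = -14894/15333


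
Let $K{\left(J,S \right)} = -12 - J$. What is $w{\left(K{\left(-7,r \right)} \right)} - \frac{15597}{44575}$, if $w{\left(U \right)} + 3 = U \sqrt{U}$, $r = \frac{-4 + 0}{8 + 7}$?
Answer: $- \frac{149322}{44575} - 5 i \sqrt{5} \approx -3.3499 - 11.18 i$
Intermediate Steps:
$r = - \frac{4}{15} \approx -0.26667$
$w{\left(U \right)} = -3 + U^{\frac{3}{2}}$ ($w{\left(U \right)} = -3 + U \sqrt{U} = -3 + U^{\frac{3}{2}}$)
$w{\left(K{\left(-7,r \right)} \right)} - \frac{15597}{44575} = \left(-3 + \left(-12 - -7\right)^{\frac{3}{2}}\right) - \frac{15597}{44575} = \left(-3 + \left(-12 + 7\right)^{\frac{3}{2}}\right) - 15597 \cdot \frac{1}{44575} = \left(-3 + \left(-5\right)^{\frac{3}{2}}\right) - \frac{15597}{44575} = \left(-3 - 5 i \sqrt{5}\right) - \frac{15597}{44575} = - \frac{149322}{44575} - 5 i \sqrt{5}$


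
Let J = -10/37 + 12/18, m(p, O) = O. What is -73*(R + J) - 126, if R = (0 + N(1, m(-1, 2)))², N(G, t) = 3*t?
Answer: -308906/111 ≈ -2782.9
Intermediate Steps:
R = 36 (R = (0 + 3*2)² = (0 + 6)² = 6² = 36)
J = 44/111 (J = -10*1/37 + 12*(1/18) = -10/37 + ⅔ = 44/111 ≈ 0.39640)
-73*(R + J) - 126 = -73*(36 + 44/111) - 126 = -73*4040/111 - 126 = -294920/111 - 126 = -308906/111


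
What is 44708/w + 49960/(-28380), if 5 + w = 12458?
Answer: 3592562/1963423 ≈ 1.8297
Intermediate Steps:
w = 12453 (w = -5 + 12458 = 12453)
44708/w + 49960/(-28380) = 44708/12453 + 49960/(-28380) = 44708*(1/12453) + 49960*(-1/28380) = 44708/12453 - 2498/1419 = 3592562/1963423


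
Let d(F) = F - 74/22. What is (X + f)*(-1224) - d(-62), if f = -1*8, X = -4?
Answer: 162287/11 ≈ 14753.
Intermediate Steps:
d(F) = -37/11 + F (d(F) = F - 74*1/22 = F - 37/11 = -37/11 + F)
f = -8
(X + f)*(-1224) - d(-62) = (-4 - 8)*(-1224) - (-37/11 - 62) = -12*(-1224) - 1*(-719/11) = 14688 + 719/11 = 162287/11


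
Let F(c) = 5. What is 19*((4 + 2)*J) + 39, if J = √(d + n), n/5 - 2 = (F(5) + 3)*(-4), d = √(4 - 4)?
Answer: 39 + 570*I*√6 ≈ 39.0 + 1396.2*I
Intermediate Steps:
d = 0 (d = √0 = 0)
n = -150 (n = 10 + 5*((5 + 3)*(-4)) = 10 + 5*(8*(-4)) = 10 + 5*(-32) = 10 - 160 = -150)
J = 5*I*√6 (J = √(0 - 150) = √(-150) = 5*I*√6 ≈ 12.247*I)
19*((4 + 2)*J) + 39 = 19*((4 + 2)*(5*I*√6)) + 39 = 19*(6*(5*I*√6)) + 39 = 19*(30*I*√6) + 39 = 570*I*√6 + 39 = 39 + 570*I*√6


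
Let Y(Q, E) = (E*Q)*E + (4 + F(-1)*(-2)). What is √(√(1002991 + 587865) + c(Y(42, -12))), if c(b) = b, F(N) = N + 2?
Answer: √(6050 + 2*√397714) ≈ 85.506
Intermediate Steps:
F(N) = 2 + N
Y(Q, E) = 2 + Q*E² (Y(Q, E) = (E*Q)*E + (4 + (2 - 1)*(-2)) = Q*E² + (4 + 1*(-2)) = Q*E² + (4 - 2) = Q*E² + 2 = 2 + Q*E²)
√(√(1002991 + 587865) + c(Y(42, -12))) = √(√(1002991 + 587865) + (2 + 42*(-12)²)) = √(√1590856 + (2 + 42*144)) = √(2*√397714 + (2 + 6048)) = √(2*√397714 + 6050) = √(6050 + 2*√397714)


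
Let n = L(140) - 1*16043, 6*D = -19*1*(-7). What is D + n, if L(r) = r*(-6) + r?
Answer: -100325/6 ≈ -16721.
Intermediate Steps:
L(r) = -5*r (L(r) = -6*r + r = -5*r)
D = 133/6 (D = (-19*1*(-7))/6 = (-19*(-7))/6 = (⅙)*133 = 133/6 ≈ 22.167)
n = -16743 (n = -5*140 - 1*16043 = -700 - 16043 = -16743)
D + n = 133/6 - 16743 = -100325/6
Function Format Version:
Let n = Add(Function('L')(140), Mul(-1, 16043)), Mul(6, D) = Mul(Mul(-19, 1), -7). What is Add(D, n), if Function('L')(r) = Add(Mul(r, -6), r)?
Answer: Rational(-100325, 6) ≈ -16721.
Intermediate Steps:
Function('L')(r) = Mul(-5, r) (Function('L')(r) = Add(Mul(-6, r), r) = Mul(-5, r))
D = Rational(133, 6) (D = Mul(Rational(1, 6), Mul(Mul(-19, 1), -7)) = Mul(Rational(1, 6), Mul(-19, -7)) = Mul(Rational(1, 6), 133) = Rational(133, 6) ≈ 22.167)
n = -16743 (n = Add(Mul(-5, 140), Mul(-1, 16043)) = Add(-700, -16043) = -16743)
Add(D, n) = Add(Rational(133, 6), -16743) = Rational(-100325, 6)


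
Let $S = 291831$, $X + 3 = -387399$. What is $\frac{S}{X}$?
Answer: $- \frac{97277}{129134} \approx -0.7533$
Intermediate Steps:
$X = -387402$ ($X = -3 - 387399 = -387402$)
$\frac{S}{X} = \frac{291831}{-387402} = 291831 \left(- \frac{1}{387402}\right) = - \frac{97277}{129134}$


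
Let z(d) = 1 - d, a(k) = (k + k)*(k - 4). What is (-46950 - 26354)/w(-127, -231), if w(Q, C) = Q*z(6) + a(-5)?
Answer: -73304/725 ≈ -101.11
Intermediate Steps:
a(k) = 2*k*(-4 + k) (a(k) = (2*k)*(-4 + k) = 2*k*(-4 + k))
w(Q, C) = 90 - 5*Q (w(Q, C) = Q*(1 - 1*6) + 2*(-5)*(-4 - 5) = Q*(1 - 6) + 2*(-5)*(-9) = Q*(-5) + 90 = -5*Q + 90 = 90 - 5*Q)
(-46950 - 26354)/w(-127, -231) = (-46950 - 26354)/(90 - 5*(-127)) = -73304/(90 + 635) = -73304/725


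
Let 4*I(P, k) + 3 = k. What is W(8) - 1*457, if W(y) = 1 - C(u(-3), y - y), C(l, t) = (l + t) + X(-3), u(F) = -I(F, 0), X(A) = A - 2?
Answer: -1807/4 ≈ -451.75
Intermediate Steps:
I(P, k) = -¾ + k/4
X(A) = -2 + A
u(F) = ¾ (u(F) = -(-¾ + (¼)*0) = -(-¾ + 0) = -1*(-¾) = ¾)
C(l, t) = -5 + l + t (C(l, t) = (l + t) + (-2 - 3) = (l + t) - 5 = -5 + l + t)
W(y) = 21/4 (W(y) = 1 - (-5 + ¾ + (y - y)) = 1 - (-5 + ¾ + 0) = 1 - 1*(-17/4) = 1 + 17/4 = 21/4)
W(8) - 1*457 = 21/4 - 1*457 = 21/4 - 457 = -1807/4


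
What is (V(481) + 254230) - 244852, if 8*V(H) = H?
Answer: 75505/8 ≈ 9438.1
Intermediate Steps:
V(H) = H/8
(V(481) + 254230) - 244852 = ((⅛)*481 + 254230) - 244852 = (481/8 + 254230) - 244852 = 2034321/8 - 244852 = 75505/8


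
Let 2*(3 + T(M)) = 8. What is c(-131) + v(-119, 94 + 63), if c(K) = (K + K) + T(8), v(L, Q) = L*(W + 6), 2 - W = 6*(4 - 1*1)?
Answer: 929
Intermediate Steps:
T(M) = 1 (T(M) = -3 + (1/2)*8 = -3 + 4 = 1)
W = -16 (W = 2 - 6*(4 - 1*1) = 2 - 6*(4 - 1) = 2 - 6*3 = 2 - 1*18 = 2 - 18 = -16)
v(L, Q) = -10*L (v(L, Q) = L*(-16 + 6) = L*(-10) = -10*L)
c(K) = 1 + 2*K (c(K) = (K + K) + 1 = 2*K + 1 = 1 + 2*K)
c(-131) + v(-119, 94 + 63) = (1 + 2*(-131)) - 10*(-119) = (1 - 262) + 1190 = -261 + 1190 = 929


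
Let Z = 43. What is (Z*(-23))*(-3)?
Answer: 2967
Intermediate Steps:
(Z*(-23))*(-3) = (43*(-23))*(-3) = -989*(-3) = 2967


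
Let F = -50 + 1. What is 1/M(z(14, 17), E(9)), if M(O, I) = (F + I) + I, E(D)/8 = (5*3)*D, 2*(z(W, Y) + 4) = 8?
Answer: 1/2111 ≈ 0.00047371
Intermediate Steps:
z(W, Y) = 0 (z(W, Y) = -4 + (½)*8 = -4 + 4 = 0)
E(D) = 120*D (E(D) = 8*((5*3)*D) = 8*(15*D) = 120*D)
F = -49
M(O, I) = -49 + 2*I (M(O, I) = (-49 + I) + I = -49 + 2*I)
1/M(z(14, 17), E(9)) = 1/(-49 + 2*(120*9)) = 1/(-49 + 2*1080) = 1/(-49 + 2160) = 1/2111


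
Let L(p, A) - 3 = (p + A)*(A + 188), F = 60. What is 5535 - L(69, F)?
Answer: -26460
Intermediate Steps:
L(p, A) = 3 + (188 + A)*(A + p) (L(p, A) = 3 + (p + A)*(A + 188) = 3 + (A + p)*(188 + A) = 3 + (188 + A)*(A + p))
5535 - L(69, F) = 5535 - (3 + 60**2 + 188*60 + 188*69 + 60*69) = 5535 - (3 + 3600 + 11280 + 12972 + 4140) = 5535 - 1*31995 = 5535 - 31995 = -26460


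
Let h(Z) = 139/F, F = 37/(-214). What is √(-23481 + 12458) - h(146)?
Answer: 29746/37 + I*√11023 ≈ 803.95 + 104.99*I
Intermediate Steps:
F = -37/214 (F = 37*(-1/214) = -37/214 ≈ -0.17290)
h(Z) = -29746/37 (h(Z) = 139/(-37/214) = 139*(-214/37) = -29746/37)
√(-23481 + 12458) - h(146) = √(-23481 + 12458) - 1*(-29746/37) = √(-11023) + 29746/37 = I*√11023 + 29746/37 = 29746/37 + I*√11023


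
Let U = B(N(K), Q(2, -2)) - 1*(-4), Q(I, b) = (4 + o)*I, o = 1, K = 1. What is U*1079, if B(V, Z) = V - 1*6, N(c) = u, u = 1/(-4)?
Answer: -9711/4 ≈ -2427.8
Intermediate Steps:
u = -¼ (u = 1*(-¼) = -¼ ≈ -0.25000)
N(c) = -¼
Q(I, b) = 5*I (Q(I, b) = (4 + 1)*I = 5*I)
B(V, Z) = -6 + V (B(V, Z) = V - 6 = -6 + V)
U = -9/4 (U = (-6 - ¼) - 1*(-4) = -25/4 + 4 = -9/4 ≈ -2.2500)
U*1079 = -9/4*1079 = -9711/4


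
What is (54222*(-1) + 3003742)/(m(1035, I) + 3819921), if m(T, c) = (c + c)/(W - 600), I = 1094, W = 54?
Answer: 805218960/1042837339 ≈ 0.77214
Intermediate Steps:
m(T, c) = -c/273 (m(T, c) = (c + c)/(54 - 600) = (2*c)/(-546) = (2*c)*(-1/546) = -c/273)
(54222*(-1) + 3003742)/(m(1035, I) + 3819921) = (54222*(-1) + 3003742)/(-1/273*1094 + 3819921) = (-54222 + 3003742)/(-1094/273 + 3819921) = 2949520/(1042837339/273) = 2949520*(273/1042837339) = 805218960/1042837339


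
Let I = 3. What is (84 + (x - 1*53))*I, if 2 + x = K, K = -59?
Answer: -90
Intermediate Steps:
x = -61 (x = -2 - 59 = -61)
(84 + (x - 1*53))*I = (84 + (-61 - 1*53))*3 = (84 + (-61 - 53))*3 = (84 - 114)*3 = -30*3 = -90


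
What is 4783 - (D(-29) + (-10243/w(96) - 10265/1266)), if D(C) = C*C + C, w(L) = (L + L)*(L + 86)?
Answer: 9780286099/2457728 ≈ 3979.4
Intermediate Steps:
w(L) = 2*L*(86 + L) (w(L) = (2*L)*(86 + L) = 2*L*(86 + L))
D(C) = C + C² (D(C) = C² + C = C + C²)
4783 - (D(-29) + (-10243/w(96) - 10265/1266)) = 4783 - (-29*(1 - 29) + (-10243*1/(192*(86 + 96)) - 10265/1266)) = 4783 - (-29*(-28) + (-10243/(2*96*182) - 10265*1/1266)) = 4783 - (812 + (-10243/34944 - 10265/1266)) = 4783 - (812 - 20648211/2457728) = 4783 - 1*1975026925/2457728 = 4783 - 1975026925/2457728 = 9780286099/2457728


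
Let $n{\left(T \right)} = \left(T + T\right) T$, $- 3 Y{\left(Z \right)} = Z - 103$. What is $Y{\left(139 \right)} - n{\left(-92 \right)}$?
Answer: $-16940$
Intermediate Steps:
$Y{\left(Z \right)} = \frac{103}{3} - \frac{Z}{3}$ ($Y{\left(Z \right)} = - \frac{Z - 103}{3} = - \frac{-103 + Z}{3} = \frac{103}{3} - \frac{Z}{3}$)
$n{\left(T \right)} = 2 T^{2}$ ($n{\left(T \right)} = 2 T T = 2 T^{2}$)
$Y{\left(139 \right)} - n{\left(-92 \right)} = \left(\frac{103}{3} - \frac{139}{3}\right) - 2 \left(-92\right)^{2} = \left(\frac{103}{3} - \frac{139}{3}\right) - 2 \cdot 8464 = -12 - 16928 = -16940$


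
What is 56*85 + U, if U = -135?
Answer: 4625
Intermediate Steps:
56*85 + U = 56*85 - 135 = 4760 - 135 = 4625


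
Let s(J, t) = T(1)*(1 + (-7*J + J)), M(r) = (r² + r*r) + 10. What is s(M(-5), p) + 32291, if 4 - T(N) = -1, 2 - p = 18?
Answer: 30496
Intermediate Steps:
p = -16 (p = 2 - 1*18 = 2 - 18 = -16)
M(r) = 10 + 2*r² (M(r) = (r² + r²) + 10 = 2*r² + 10 = 10 + 2*r²)
T(N) = 5 (T(N) = 4 - 1*(-1) = 4 + 1 = 5)
s(J, t) = 5 - 30*J (s(J, t) = 5*(1 + (-7*J + J)) = 5*(1 - 6*J) = 5 - 30*J)
s(M(-5), p) + 32291 = (5 - 30*(10 + 2*(-5)²)) + 32291 = (5 - 30*(10 + 2*25)) + 32291 = (5 - 30*(10 + 50)) + 32291 = (5 - 30*60) + 32291 = (5 - 1800) + 32291 = -1795 + 32291 = 30496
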